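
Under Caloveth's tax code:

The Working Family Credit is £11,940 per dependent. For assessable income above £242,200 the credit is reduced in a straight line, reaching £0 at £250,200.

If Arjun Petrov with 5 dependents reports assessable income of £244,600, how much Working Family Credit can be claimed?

Working Family Credit: base = 5 × £11,940 = £59,700. £244,600 is £2,400 into a £8,000 phase-out range, leaving 5,600/8,000 of the credit: £59,700 × 5,600/8,000 = £41,790.

£41,790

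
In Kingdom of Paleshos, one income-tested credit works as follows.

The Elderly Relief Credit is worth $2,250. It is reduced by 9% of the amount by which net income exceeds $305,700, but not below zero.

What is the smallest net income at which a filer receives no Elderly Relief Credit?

$330,700

The credit falls by 9% of each dollar above $305,700, so it reaches zero when the excess is $2,250 / 9% = $25,000: income = $305,700 + $25,000 = $330,700.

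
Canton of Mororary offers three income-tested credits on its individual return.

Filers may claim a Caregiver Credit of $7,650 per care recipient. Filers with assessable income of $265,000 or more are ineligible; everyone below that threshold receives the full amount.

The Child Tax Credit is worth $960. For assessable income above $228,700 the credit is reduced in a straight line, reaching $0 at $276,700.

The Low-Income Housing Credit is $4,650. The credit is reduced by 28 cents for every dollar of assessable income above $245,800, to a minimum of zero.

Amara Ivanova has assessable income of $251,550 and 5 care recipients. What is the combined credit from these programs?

Caregiver Credit: base = 5 × $7,650 = $38,250. $251,550 is below the $265,000 cutoff, so the full $38,250 applies.
Child Tax Credit: $251,550 is $22,850 into a $48,000 phase-out range, leaving 25,150/48,000 of the credit: $960 × 25,150/48,000 = $503.
Low-Income Housing Credit: 28% of the $5,750 excess over $245,800 is $1,610; credit = $4,650 − $1,610 = $3,040.
Total: $38,250 + $503 + $3,040 = $41,793.

$41,793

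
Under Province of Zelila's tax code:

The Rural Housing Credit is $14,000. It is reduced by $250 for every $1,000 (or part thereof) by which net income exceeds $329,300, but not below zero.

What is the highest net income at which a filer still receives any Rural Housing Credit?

After 55 increments the reduction is 55 × $250 = $13,750, leaving $250; one more increment wipes it out. Increment 55 ends at excess 55 × $1,000 = $55,000, so the highest qualifying income is $329,300 + $55,000 = $384,300.

$384,300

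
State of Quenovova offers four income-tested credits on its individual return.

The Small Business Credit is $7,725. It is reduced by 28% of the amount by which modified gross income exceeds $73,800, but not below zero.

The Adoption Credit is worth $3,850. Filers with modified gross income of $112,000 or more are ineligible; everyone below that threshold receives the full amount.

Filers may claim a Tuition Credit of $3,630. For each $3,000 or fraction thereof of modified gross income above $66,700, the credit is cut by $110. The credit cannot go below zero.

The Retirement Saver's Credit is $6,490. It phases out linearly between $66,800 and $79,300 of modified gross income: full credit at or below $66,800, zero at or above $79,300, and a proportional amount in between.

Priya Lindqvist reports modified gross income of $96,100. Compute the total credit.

$7,861

Small Business Credit: 28% of the $22,300 excess over $73,800 is $6,244; credit = $7,725 − $6,244 = $1,481.
Adoption Credit: $96,100 is below the $112,000 cutoff, so the full $3,850 applies.
Tuition Credit: income exceeds $66,700 by $29,400, which is 10 full-or-partial $3,000 increments; reduction = 10 × $110 = $1,100, leaving $2,530.
Retirement Saver's Credit: $96,100 is at or above $79,300, so the credit is $0.
Total: $1,481 + $3,850 + $2,530 + $0 = $7,861.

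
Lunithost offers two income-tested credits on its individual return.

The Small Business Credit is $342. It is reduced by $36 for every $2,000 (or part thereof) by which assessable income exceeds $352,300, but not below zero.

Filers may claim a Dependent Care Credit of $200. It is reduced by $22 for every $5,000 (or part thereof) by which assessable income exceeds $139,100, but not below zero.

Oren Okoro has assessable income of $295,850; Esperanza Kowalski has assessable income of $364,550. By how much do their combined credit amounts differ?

Oren ($295,850): Small Business Credit: $295,850 is at or below the $352,300 threshold, so the full $342 applies. Dependent Care Credit: income exceeds $139,100 by $156,750 → 32 increments × $22 = $704 ≥ base, so the credit is $0. total $342 + $0 = $342
Esperanza ($364,550): Small Business Credit: income exceeds $352,300 by $12,250, which is 7 full-or-partial $2,000 increments; reduction = 7 × $36 = $252, leaving $90. Dependent Care Credit: income exceeds $139,100 by $225,450 → 46 increments × $22 = $1,012 ≥ base, so the credit is $0. total $90 + $0 = $90
Difference: |$342 − $90| = $252.

$252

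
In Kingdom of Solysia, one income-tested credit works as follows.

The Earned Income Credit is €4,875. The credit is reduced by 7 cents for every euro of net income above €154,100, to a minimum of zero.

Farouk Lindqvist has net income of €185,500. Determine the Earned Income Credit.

€2,677

Earned Income Credit: 7% of the €31,400 excess over €154,100 is €2,198; credit = €4,875 − €2,198 = €2,677.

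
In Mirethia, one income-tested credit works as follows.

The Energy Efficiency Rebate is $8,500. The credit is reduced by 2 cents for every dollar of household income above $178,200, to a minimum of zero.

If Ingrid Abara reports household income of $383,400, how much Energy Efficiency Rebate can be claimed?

Energy Efficiency Rebate: 2% of the $205,200 excess over $178,200 is $4,104; credit = $8,500 − $4,104 = $4,396.

$4,396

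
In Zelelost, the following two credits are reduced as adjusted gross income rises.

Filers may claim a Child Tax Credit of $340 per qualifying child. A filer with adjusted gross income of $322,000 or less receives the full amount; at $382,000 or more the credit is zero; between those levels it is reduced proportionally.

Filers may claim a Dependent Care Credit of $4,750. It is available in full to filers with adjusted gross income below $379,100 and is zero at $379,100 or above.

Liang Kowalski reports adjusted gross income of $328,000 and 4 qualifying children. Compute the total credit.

Child Tax Credit: base = 4 × $340 = $1,360. $328,000 is $6,000 into a $60,000 phase-out range, leaving 54,000/60,000 of the credit: $1,360 × 54,000/60,000 = $1,224.
Dependent Care Credit: $328,000 is below the $379,100 cutoff, so the full $4,750 applies.
Total: $1,224 + $4,750 = $5,974.

$5,974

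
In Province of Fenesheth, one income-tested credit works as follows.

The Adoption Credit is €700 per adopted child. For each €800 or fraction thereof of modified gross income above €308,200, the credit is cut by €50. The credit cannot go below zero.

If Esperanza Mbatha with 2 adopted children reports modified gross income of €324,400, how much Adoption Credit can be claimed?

Adoption Credit: base = 2 × €700 = €1,400. income exceeds €308,200 by €16,200, which is 21 full-or-partial €800 increments; reduction = 21 × €50 = €1,050, leaving €350.

€350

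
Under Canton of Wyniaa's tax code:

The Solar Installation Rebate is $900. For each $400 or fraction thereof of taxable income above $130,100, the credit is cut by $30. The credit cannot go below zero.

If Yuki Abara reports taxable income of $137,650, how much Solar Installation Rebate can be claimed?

$330

Solar Installation Rebate: income exceeds $130,100 by $7,550, which is 19 full-or-partial $400 increments; reduction = 19 × $30 = $570, leaving $330.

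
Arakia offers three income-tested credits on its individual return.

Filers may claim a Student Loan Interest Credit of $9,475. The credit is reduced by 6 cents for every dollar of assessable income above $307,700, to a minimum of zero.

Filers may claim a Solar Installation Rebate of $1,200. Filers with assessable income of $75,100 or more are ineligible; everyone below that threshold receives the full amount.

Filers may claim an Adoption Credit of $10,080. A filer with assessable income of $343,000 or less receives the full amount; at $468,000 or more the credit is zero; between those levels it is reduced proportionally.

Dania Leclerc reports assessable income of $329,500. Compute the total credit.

$18,247

Student Loan Interest Credit: 6% of the $21,800 excess over $307,700 is $1,308; credit = $9,475 − $1,308 = $8,167.
Solar Installation Rebate: $329,500 meets or exceeds the $75,100 cutoff, so the credit is $0.
Adoption Credit: $329,500 is at or below the $343,000 threshold, so the full $10,080 applies.
Total: $8,167 + $0 + $10,080 = $18,247.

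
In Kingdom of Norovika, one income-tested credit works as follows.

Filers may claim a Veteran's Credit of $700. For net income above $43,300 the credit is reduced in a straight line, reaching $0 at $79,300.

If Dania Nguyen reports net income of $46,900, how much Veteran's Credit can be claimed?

Veteran's Credit: $46,900 is $3,600 into a $36,000 phase-out range, leaving 32,400/36,000 of the credit: $700 × 32,400/36,000 = $630.

$630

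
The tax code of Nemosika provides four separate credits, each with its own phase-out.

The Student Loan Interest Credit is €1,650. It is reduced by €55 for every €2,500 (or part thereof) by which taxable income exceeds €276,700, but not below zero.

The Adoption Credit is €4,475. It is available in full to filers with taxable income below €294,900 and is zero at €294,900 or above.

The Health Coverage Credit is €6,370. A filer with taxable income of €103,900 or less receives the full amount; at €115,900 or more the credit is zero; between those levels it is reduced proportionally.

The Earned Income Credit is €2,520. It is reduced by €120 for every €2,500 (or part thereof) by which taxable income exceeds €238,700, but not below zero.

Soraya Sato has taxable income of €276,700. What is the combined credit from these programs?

€6,725

Student Loan Interest Credit: €276,700 is at or below the €276,700 threshold, so the full €1,650 applies.
Adoption Credit: €276,700 is below the €294,900 cutoff, so the full €4,475 applies.
Health Coverage Credit: €276,700 is at or above €115,900, so the credit is €0.
Earned Income Credit: income exceeds €238,700 by €38,000, which is 16 full-or-partial €2,500 increments; reduction = 16 × €120 = €1,920, leaving €600.
Total: €1,650 + €4,475 + €0 + €600 = €6,725.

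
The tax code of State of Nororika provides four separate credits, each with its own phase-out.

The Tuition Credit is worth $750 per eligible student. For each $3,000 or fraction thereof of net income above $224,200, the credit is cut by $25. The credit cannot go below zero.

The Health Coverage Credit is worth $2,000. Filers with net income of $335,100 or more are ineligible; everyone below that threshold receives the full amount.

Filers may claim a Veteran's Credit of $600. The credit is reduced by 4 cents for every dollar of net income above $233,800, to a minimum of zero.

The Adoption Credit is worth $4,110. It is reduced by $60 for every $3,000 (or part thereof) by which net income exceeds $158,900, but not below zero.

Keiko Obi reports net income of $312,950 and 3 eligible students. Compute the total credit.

$4,490

Tuition Credit: base = 3 × $750 = $2,250. income exceeds $224,200 by $88,750, which is 30 full-or-partial $3,000 increments; reduction = 30 × $25 = $750, leaving $1,500.
Health Coverage Credit: $312,950 is below the $335,100 cutoff, so the full $2,000 applies.
Veteran's Credit: 4% of the $79,150 excess over $233,800 is $3,166 ≥ base, so the credit is $0.
Adoption Credit: income exceeds $158,900 by $154,050, which is 52 full-or-partial $3,000 increments; reduction = 52 × $60 = $3,120, leaving $990.
Total: $1,500 + $2,000 + $0 + $990 = $4,490.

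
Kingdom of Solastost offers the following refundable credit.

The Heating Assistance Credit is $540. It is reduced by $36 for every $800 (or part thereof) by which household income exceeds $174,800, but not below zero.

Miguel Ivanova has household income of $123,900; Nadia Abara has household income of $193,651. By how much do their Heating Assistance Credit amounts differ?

$540

Miguel ($123,900): Heating Assistance Credit: $123,900 is at or below the $174,800 threshold, so the full $540 applies.
Nadia ($193,651): Heating Assistance Credit: income exceeds $174,800 by $18,851 → 24 increments × $36 = $864 ≥ base, so the credit is $0.
Difference: |$540 − $0| = $540.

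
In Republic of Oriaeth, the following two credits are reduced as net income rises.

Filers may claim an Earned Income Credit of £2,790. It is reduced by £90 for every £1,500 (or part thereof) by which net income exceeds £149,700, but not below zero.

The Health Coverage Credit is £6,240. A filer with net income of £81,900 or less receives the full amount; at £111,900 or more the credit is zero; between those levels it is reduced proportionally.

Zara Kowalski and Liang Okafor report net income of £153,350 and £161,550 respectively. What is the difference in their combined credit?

Zara (£153,350): Earned Income Credit: income exceeds £149,700 by £3,650, which is 3 full-or-partial £1,500 increments; reduction = 3 × £90 = £270, leaving £2,520. Health Coverage Credit: £153,350 is at or above £111,900, so the credit is £0. total £2,520 + £0 = £2,520
Liang (£161,550): Earned Income Credit: income exceeds £149,700 by £11,850, which is 8 full-or-partial £1,500 increments; reduction = 8 × £90 = £720, leaving £2,070. Health Coverage Credit: £161,550 is at or above £111,900, so the credit is £0. total £2,070 + £0 = £2,070
Difference: |£2,520 − £2,070| = £450.

£450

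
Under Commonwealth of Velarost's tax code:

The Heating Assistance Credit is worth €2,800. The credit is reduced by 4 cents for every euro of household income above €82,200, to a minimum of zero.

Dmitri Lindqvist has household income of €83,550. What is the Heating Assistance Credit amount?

Heating Assistance Credit: 4% of the €1,350 excess over €82,200 is €54; credit = €2,800 − €54 = €2,746.

€2,746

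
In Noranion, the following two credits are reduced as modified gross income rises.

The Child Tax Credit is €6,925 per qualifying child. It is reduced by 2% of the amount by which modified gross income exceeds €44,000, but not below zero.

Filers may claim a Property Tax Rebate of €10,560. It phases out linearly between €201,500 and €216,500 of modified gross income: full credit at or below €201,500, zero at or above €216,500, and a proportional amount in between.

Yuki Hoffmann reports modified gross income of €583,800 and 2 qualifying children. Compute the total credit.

Child Tax Credit: base = 2 × €6,925 = €13,850. 2% of the €539,800 excess over €44,000 is €10,796; credit = €13,850 − €10,796 = €3,054.
Property Tax Rebate: €583,800 is at or above €216,500, so the credit is €0.
Total: €3,054 + €0 = €3,054.

€3,054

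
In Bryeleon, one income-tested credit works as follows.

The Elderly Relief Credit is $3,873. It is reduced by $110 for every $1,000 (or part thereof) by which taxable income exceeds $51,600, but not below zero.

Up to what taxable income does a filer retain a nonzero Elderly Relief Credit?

$86,600

After 35 increments the reduction is 35 × $110 = $3,850, leaving $23; one more increment wipes it out. Increment 35 ends at excess 35 × $1,000 = $35,000, so the highest qualifying income is $51,600 + $35,000 = $86,600.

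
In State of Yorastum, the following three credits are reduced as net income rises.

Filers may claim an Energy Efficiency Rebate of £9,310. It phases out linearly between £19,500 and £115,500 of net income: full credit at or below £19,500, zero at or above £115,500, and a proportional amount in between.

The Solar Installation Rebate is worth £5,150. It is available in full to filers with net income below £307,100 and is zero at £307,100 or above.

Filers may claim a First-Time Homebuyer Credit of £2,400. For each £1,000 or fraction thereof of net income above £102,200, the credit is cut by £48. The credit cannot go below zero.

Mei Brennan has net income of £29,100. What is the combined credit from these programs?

Energy Efficiency Rebate: £29,100 is £9,600 into a £96,000 phase-out range, leaving 86,400/96,000 of the credit: £9,310 × 86,400/96,000 = £8,379.
Solar Installation Rebate: £29,100 is below the £307,100 cutoff, so the full £5,150 applies.
First-Time Homebuyer Credit: £29,100 is at or below the £102,200 threshold, so the full £2,400 applies.
Total: £8,379 + £5,150 + £2,400 = £15,929.

£15,929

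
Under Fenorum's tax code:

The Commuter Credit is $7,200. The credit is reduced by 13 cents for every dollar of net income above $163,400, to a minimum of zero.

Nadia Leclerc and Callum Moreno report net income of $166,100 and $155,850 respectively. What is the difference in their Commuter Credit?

Nadia ($166,100): Commuter Credit: 13% of the $2,700 excess over $163,400 is $351; credit = $7,200 − $351 = $6,849.
Callum ($155,850): Commuter Credit: $155,850 is at or below the $163,400 threshold, so the full $7,200 applies.
Difference: |$6,849 − $7,200| = $351.

$351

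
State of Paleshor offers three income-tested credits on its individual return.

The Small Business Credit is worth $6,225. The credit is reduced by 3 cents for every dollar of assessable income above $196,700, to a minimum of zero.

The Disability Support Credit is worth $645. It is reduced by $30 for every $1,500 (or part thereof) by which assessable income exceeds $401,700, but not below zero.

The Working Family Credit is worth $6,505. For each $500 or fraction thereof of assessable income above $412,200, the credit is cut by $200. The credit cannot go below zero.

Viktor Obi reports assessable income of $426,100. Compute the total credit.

Small Business Credit: 3% of the $229,400 excess over $196,700 is $6,882 ≥ base, so the credit is $0.
Disability Support Credit: income exceeds $401,700 by $24,400, which is 17 full-or-partial $1,500 increments; reduction = 17 × $30 = $510, leaving $135.
Working Family Credit: income exceeds $412,200 by $13,900, which is 28 full-or-partial $500 increments; reduction = 28 × $200 = $5,600, leaving $905.
Total: $0 + $135 + $905 = $1,040.

$1,040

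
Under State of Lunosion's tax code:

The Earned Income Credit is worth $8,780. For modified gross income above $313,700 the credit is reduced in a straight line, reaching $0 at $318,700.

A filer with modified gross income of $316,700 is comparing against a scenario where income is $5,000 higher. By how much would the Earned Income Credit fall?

At $316,700 — $316,700 is $3,000 into a $5,000 phase-out range, leaving 2,000/5,000 of the credit: $8,780 × 2,000/5,000 = $3,512.
At $321,700 — $321,700 is at or above $318,700, so the credit is $0.
Lost: $3,512 − $0 = $3,512.

$3,512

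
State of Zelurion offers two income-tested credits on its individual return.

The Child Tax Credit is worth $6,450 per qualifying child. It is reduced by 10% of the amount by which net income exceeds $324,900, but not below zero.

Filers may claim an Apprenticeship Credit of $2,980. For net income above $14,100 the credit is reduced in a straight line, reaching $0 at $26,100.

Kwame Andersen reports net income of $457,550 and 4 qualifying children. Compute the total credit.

Child Tax Credit: base = 4 × $6,450 = $25,800. 10% of the $132,650 excess over $324,900 is $13,265; credit = $25,800 − $13,265 = $12,535.
Apprenticeship Credit: $457,550 is at or above $26,100, so the credit is $0.
Total: $12,535 + $0 = $12,535.

$12,535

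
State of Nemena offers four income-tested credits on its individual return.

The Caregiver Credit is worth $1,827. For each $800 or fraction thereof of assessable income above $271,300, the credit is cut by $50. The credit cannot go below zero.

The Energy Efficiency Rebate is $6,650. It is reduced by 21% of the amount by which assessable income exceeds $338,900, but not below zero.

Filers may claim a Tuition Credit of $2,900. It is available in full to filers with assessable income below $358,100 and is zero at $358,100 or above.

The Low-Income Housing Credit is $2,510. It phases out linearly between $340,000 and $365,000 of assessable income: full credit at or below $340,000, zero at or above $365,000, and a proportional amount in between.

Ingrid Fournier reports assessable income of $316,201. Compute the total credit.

Caregiver Credit: income exceeds $271,300 by $44,901 → 57 increments × $50 = $2,850 ≥ base, so the credit is $0.
Energy Efficiency Rebate: $316,201 is at or below the $338,900 threshold, so the full $6,650 applies.
Tuition Credit: $316,201 is below the $358,100 cutoff, so the full $2,900 applies.
Low-Income Housing Credit: $316,201 is at or below the $340,000 threshold, so the full $2,510 applies.
Total: $0 + $6,650 + $2,900 + $2,510 = $12,060.

$12,060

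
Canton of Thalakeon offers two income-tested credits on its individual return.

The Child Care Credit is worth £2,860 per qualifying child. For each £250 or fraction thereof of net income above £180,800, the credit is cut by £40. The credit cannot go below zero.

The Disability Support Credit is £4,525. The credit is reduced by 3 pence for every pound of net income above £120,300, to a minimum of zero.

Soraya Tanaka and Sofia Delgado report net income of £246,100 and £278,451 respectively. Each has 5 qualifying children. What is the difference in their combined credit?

Soraya (£246,100): Child Care Credit: base = 5 × £2,860 = £14,300. income exceeds £180,800 by £65,300, which is 262 full-or-partial £250 increments; reduction = 262 × £40 = £10,480, leaving £3,820. Disability Support Credit: 3% of the £125,800 excess over £120,300 is £3,774; credit = £4,525 − £3,774 = £751. total £3,820 + £751 = £4,571
Sofia (£278,451): Child Care Credit: base = 5 × £2,860 = £14,300. income exceeds £180,800 by £97,651 → 391 increments × £40 = £15,640 ≥ base, so the credit is £0. Disability Support Credit: 3% of the £158,151 excess over £120,300 is £4,744.53 ≥ base, so the credit is £0. total £0 + £0 = £0
Difference: |£4,571 − £0| = £4,571.

£4,571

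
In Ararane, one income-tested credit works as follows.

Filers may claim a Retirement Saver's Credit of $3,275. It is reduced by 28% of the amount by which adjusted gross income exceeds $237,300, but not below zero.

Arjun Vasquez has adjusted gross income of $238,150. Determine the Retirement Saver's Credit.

$3,037

Retirement Saver's Credit: 28% of the $850 excess over $237,300 is $238; credit = $3,275 − $238 = $3,037.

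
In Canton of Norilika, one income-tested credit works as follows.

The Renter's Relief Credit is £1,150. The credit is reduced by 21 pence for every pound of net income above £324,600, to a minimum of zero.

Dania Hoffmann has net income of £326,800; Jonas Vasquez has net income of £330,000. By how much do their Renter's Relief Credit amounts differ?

£672

Dania (£326,800): Renter's Relief Credit: 21% of the £2,200 excess over £324,600 is £462; credit = £1,150 − £462 = £688.
Jonas (£330,000): Renter's Relief Credit: 21% of the £5,400 excess over £324,600 is £1,134; credit = £1,150 − £1,134 = £16.
Difference: |£688 − £16| = £672.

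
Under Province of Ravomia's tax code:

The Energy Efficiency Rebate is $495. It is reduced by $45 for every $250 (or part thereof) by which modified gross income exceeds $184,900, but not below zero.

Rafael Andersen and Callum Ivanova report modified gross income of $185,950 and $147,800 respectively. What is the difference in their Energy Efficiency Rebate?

$225

Rafael ($185,950): Energy Efficiency Rebate: income exceeds $184,900 by $1,050, which is 5 full-or-partial $250 increments; reduction = 5 × $45 = $225, leaving $270.
Callum ($147,800): Energy Efficiency Rebate: $147,800 is at or below the $184,900 threshold, so the full $495 applies.
Difference: |$270 − $495| = $225.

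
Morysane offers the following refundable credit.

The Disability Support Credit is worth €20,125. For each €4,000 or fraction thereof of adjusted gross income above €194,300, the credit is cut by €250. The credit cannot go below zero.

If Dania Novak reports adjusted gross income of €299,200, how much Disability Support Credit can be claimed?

€13,375

Disability Support Credit: income exceeds €194,300 by €104,900, which is 27 full-or-partial €4,000 increments; reduction = 27 × €250 = €6,750, leaving €13,375.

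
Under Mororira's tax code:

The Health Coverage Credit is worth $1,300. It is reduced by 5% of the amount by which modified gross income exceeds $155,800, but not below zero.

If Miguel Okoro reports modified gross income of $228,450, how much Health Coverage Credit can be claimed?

Health Coverage Credit: 5% of the $72,650 excess over $155,800 is $3,632.50 ≥ base, so the credit is $0.

$0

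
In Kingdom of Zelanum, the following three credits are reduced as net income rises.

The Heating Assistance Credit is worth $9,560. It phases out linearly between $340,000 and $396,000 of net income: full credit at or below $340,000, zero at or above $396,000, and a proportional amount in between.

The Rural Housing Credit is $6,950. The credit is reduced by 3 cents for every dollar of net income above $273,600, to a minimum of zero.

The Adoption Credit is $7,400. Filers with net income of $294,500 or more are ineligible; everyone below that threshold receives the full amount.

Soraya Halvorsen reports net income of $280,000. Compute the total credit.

Heating Assistance Credit: $280,000 is at or below the $340,000 threshold, so the full $9,560 applies.
Rural Housing Credit: 3% of the $6,400 excess over $273,600 is $192; credit = $6,950 − $192 = $6,758.
Adoption Credit: $280,000 is below the $294,500 cutoff, so the full $7,400 applies.
Total: $9,560 + $6,758 + $7,400 = $23,718.

$23,718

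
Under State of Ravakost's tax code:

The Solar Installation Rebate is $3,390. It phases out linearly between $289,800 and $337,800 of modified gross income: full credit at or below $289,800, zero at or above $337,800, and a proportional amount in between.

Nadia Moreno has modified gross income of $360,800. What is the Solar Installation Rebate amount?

$0

Solar Installation Rebate: $360,800 is at or above $337,800, so the credit is $0.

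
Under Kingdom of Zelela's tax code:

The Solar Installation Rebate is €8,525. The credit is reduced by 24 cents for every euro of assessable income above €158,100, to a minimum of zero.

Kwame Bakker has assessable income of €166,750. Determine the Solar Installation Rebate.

Solar Installation Rebate: 24% of the €8,650 excess over €158,100 is €2,076; credit = €8,525 − €2,076 = €6,449.

€6,449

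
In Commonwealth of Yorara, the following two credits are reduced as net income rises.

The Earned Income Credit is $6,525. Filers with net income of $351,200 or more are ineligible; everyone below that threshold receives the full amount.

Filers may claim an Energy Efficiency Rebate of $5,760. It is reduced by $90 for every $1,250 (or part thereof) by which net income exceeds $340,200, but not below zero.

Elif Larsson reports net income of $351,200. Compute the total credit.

$4,950

Earned Income Credit: $351,200 meets or exceeds the $351,200 cutoff, so the credit is $0.
Energy Efficiency Rebate: income exceeds $340,200 by $11,000, which is 9 full-or-partial $1,250 increments; reduction = 9 × $90 = $810, leaving $4,950.
Total: $0 + $4,950 = $4,950.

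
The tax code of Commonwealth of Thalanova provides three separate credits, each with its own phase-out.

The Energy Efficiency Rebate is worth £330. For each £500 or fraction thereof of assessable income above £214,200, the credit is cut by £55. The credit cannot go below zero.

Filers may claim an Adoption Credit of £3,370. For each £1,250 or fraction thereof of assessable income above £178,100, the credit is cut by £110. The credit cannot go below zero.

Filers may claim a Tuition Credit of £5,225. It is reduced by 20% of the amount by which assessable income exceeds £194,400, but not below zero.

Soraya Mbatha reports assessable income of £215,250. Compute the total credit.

£1,290

Energy Efficiency Rebate: income exceeds £214,200 by £1,050, which is 3 full-or-partial £500 increments; reduction = 3 × £55 = £165, leaving £165.
Adoption Credit: income exceeds £178,100 by £37,150, which is 30 full-or-partial £1,250 increments; reduction = 30 × £110 = £3,300, leaving £70.
Tuition Credit: 20% of the £20,850 excess over £194,400 is £4,170; credit = £5,225 − £4,170 = £1,055.
Total: £165 + £70 + £1,055 = £1,290.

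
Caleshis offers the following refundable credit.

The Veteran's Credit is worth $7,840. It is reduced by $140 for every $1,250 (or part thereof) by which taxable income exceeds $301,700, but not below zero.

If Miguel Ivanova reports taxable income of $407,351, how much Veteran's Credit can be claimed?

$0

Veteran's Credit: income exceeds $301,700 by $105,651 → 85 increments × $140 = $11,900 ≥ base, so the credit is $0.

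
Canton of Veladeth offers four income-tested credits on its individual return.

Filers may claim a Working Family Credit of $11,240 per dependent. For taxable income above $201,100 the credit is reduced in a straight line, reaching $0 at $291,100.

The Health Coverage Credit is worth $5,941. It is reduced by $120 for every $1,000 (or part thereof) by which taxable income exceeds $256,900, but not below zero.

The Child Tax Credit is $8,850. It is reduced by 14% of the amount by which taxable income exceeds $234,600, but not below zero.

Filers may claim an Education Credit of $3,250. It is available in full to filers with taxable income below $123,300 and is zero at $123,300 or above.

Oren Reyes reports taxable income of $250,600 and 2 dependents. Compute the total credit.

Working Family Credit: base = 2 × $11,240 = $22,480. $250,600 is $49,500 into a $90,000 phase-out range, leaving 40,500/90,000 of the credit: $22,480 × 40,500/90,000 = $10,116.
Health Coverage Credit: $250,600 is at or below the $256,900 threshold, so the full $5,941 applies.
Child Tax Credit: 14% of the $16,000 excess over $234,600 is $2,240; credit = $8,850 − $2,240 = $6,610.
Education Credit: $250,600 meets or exceeds the $123,300 cutoff, so the credit is $0.
Total: $10,116 + $5,941 + $6,610 + $0 = $22,667.

$22,667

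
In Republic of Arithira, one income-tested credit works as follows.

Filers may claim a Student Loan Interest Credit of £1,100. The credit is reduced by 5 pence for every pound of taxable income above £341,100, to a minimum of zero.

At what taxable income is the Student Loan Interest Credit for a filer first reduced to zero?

£363,100

The credit falls by 5% of each pound above £341,100, so it reaches zero when the excess is £1,100 / 5% = £22,000: income = £341,100 + £22,000 = £363,100.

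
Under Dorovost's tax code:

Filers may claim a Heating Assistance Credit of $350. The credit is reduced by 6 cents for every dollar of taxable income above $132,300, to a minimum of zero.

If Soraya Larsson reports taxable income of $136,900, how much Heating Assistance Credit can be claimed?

Heating Assistance Credit: 6% of the $4,600 excess over $132,300 is $276; credit = $350 − $276 = $74.

$74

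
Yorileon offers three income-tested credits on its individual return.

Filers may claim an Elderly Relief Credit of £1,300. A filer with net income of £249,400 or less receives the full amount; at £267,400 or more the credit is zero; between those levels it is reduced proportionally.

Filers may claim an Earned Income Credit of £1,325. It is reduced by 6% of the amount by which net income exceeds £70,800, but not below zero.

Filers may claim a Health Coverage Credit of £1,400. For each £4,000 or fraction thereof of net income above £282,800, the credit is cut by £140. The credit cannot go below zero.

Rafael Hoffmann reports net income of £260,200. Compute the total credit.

£1,920

Elderly Relief Credit: £260,200 is £10,800 into a £18,000 phase-out range, leaving 7,200/18,000 of the credit: £1,300 × 7,200/18,000 = £520.
Earned Income Credit: 6% of the £189,400 excess over £70,800 is £11,364 ≥ base, so the credit is £0.
Health Coverage Credit: £260,200 is at or below the £282,800 threshold, so the full £1,400 applies.
Total: £520 + £0 + £1,400 = £1,920.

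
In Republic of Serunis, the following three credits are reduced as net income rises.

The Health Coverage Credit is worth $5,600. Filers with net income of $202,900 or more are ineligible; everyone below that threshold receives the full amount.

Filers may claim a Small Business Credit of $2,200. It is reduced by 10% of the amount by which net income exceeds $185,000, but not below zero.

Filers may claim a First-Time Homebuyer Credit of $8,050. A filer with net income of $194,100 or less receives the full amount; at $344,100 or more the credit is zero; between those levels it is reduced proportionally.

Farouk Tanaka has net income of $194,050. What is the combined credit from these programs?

Health Coverage Credit: $194,050 is below the $202,900 cutoff, so the full $5,600 applies.
Small Business Credit: 10% of the $9,050 excess over $185,000 is $905; credit = $2,200 − $905 = $1,295.
First-Time Homebuyer Credit: $194,050 is at or below the $194,100 threshold, so the full $8,050 applies.
Total: $5,600 + $1,295 + $8,050 = $14,945.

$14,945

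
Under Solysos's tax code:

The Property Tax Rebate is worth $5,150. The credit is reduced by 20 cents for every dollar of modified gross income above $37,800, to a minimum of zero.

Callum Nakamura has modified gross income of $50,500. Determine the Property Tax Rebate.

$2,610

Property Tax Rebate: 20% of the $12,700 excess over $37,800 is $2,540; credit = $5,150 − $2,540 = $2,610.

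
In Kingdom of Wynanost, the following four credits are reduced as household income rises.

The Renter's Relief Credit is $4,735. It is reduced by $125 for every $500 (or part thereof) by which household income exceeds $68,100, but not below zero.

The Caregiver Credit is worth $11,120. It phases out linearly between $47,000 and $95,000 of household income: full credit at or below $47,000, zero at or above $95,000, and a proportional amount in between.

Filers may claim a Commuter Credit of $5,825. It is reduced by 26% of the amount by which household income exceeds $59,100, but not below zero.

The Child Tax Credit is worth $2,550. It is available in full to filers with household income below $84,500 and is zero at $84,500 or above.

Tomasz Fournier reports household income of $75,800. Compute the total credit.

Renter's Relief Credit: income exceeds $68,100 by $7,700, which is 16 full-or-partial $500 increments; reduction = 16 × $125 = $2,000, leaving $2,735.
Caregiver Credit: $75,800 is $28,800 into a $48,000 phase-out range, leaving 19,200/48,000 of the credit: $11,120 × 19,200/48,000 = $4,448.
Commuter Credit: 26% of the $16,700 excess over $59,100 is $4,342; credit = $5,825 − $4,342 = $1,483.
Child Tax Credit: $75,800 is below the $84,500 cutoff, so the full $2,550 applies.
Total: $2,735 + $4,448 + $1,483 + $2,550 = $11,216.

$11,216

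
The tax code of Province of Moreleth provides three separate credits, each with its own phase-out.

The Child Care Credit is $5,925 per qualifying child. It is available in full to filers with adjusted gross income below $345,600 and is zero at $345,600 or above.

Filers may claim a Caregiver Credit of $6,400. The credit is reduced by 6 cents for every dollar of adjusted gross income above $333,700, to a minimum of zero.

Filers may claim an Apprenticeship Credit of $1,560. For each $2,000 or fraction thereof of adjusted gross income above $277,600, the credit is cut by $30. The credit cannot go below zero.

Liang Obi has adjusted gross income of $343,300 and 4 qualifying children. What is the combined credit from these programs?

$30,094

Child Care Credit: base = 4 × $5,925 = $23,700. $343,300 is below the $345,600 cutoff, so the full $23,700 applies.
Caregiver Credit: 6% of the $9,600 excess over $333,700 is $576; credit = $6,400 − $576 = $5,824.
Apprenticeship Credit: income exceeds $277,600 by $65,700, which is 33 full-or-partial $2,000 increments; reduction = 33 × $30 = $990, leaving $570.
Total: $23,700 + $5,824 + $570 = $30,094.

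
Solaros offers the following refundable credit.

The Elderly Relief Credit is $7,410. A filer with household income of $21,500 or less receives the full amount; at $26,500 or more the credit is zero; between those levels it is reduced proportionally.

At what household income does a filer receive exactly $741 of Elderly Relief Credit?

$26,000

$741 is 741/7,410 of the full $7,410, so 6,669/7,410 of the $5,000 range has been used: income = $21,500 + $5,000 × 6,669/7,410 = $26,000.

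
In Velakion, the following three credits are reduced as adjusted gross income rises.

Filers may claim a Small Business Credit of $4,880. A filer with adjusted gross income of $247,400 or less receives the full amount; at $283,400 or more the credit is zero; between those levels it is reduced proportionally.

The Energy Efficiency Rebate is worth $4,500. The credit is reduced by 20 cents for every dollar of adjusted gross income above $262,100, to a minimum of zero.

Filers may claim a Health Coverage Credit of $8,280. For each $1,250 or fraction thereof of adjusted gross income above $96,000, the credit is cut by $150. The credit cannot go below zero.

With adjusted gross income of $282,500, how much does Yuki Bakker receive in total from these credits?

$542

Small Business Credit: $282,500 is $35,100 into a $36,000 phase-out range, leaving 900/36,000 of the credit: $4,880 × 900/36,000 = $122.
Energy Efficiency Rebate: 20% of the $20,400 excess over $262,100 is $4,080; credit = $4,500 − $4,080 = $420.
Health Coverage Credit: income exceeds $96,000 by $186,500 → 150 increments × $150 = $22,500 ≥ base, so the credit is $0.
Total: $122 + $420 + $0 = $542.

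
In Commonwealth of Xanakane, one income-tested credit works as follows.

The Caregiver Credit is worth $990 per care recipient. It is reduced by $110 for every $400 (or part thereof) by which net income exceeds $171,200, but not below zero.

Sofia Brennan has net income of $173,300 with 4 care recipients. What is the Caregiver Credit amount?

$3,300

Caregiver Credit: base = 4 × $990 = $3,960. income exceeds $171,200 by $2,100, which is 6 full-or-partial $400 increments; reduction = 6 × $110 = $660, leaving $3,300.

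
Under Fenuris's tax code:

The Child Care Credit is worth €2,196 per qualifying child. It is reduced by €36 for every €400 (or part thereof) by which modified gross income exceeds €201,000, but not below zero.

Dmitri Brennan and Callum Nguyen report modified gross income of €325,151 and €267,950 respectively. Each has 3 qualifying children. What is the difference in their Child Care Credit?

Dmitri (€325,151): Child Care Credit: base = 3 × €2,196 = €6,588. income exceeds €201,000 by €124,151 → 311 increments × €36 = €11,196 ≥ base, so the credit is €0.
Callum (€267,950): Child Care Credit: base = 3 × €2,196 = €6,588. income exceeds €201,000 by €66,950, which is 168 full-or-partial €400 increments; reduction = 168 × €36 = €6,048, leaving €540.
Difference: |€0 − €540| = €540.

€540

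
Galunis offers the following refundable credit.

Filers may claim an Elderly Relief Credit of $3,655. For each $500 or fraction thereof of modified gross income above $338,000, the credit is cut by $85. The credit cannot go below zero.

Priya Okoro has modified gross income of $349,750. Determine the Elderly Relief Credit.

$1,615

Elderly Relief Credit: income exceeds $338,000 by $11,750, which is 24 full-or-partial $500 increments; reduction = 24 × $85 = $2,040, leaving $1,615.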